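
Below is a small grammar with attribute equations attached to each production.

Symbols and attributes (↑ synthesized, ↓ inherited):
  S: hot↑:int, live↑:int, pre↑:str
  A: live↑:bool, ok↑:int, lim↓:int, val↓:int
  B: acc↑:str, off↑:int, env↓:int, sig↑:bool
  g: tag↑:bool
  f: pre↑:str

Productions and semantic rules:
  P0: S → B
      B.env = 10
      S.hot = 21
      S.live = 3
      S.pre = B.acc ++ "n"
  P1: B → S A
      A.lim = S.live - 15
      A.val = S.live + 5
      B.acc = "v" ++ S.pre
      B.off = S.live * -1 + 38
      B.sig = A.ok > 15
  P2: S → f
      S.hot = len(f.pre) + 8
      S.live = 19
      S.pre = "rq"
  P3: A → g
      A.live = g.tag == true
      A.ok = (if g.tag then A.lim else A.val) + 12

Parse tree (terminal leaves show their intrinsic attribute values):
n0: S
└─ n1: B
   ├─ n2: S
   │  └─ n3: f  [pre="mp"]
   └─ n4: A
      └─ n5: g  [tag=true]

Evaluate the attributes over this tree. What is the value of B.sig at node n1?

1. n1.env = 10  [10]
2. n3.pre = "mp"  [terminal]
3. n2.hot = 10  [len(f.pre) + 8]
4. n2.live = 19  [19]
5. n2.pre = "rq"  ["rq"]
6. n4.lim = 4  [S.live - 15]
7. n4.val = 24  [S.live + 5]
8. n5.tag = true  [terminal]
9. n4.live = true  [g.tag == true]
10. n4.ok = 16  [(if g.tag then A.lim else A.val) + 12]
11. n1.acc = "vrq"  ["v" ++ S.pre]
12. n1.off = 19  [S.live * -1 + 38]
13. n1.sig = true  [A.ok > 15]
14. n0.hot = 21  [21]
15. n0.live = 3  [3]
16. n0.pre = "vrqn"  [B.acc ++ "n"]

true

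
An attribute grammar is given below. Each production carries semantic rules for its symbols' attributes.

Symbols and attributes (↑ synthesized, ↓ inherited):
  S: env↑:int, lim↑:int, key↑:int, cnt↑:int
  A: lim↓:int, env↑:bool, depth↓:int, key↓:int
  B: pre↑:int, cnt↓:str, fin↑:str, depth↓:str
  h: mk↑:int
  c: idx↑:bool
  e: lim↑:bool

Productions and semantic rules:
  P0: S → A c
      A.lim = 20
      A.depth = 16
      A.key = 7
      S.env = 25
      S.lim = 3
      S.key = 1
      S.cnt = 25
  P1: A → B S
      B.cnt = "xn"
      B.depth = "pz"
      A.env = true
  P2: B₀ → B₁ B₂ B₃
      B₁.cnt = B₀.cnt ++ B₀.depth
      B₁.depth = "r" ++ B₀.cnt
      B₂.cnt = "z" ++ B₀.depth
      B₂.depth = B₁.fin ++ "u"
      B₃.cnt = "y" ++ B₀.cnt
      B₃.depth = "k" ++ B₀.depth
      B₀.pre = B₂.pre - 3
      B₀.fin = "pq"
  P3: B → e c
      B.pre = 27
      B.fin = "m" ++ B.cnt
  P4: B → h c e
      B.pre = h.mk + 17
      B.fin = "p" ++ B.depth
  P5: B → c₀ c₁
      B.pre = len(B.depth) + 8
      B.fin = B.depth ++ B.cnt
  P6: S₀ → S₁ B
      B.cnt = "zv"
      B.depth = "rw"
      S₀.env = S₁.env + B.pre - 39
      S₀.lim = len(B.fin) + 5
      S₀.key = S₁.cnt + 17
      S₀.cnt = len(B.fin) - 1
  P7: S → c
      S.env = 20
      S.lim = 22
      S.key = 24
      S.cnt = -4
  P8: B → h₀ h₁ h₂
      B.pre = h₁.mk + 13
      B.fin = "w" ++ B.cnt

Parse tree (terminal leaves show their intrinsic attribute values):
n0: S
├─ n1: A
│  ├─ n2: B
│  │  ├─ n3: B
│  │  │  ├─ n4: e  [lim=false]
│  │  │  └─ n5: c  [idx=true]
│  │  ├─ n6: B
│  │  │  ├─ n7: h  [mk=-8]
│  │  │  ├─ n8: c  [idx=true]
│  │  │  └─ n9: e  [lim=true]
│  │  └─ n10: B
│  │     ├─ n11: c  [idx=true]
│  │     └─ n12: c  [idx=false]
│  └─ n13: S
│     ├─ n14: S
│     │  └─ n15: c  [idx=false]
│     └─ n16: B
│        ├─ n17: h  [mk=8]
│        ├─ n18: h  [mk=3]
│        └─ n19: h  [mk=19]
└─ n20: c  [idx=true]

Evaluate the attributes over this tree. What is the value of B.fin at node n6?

1. n1.lim = 20  [20]
2. n1.depth = 16  [16]
3. n1.key = 7  [7]
4. n2.cnt = "xn"  ["xn"]
5. n2.depth = "pz"  ["pz"]
6. n3.cnt = "xnpz"  [B₀.cnt ++ B₀.depth]
7. n3.depth = "rxn"  ["r" ++ B₀.cnt]
8. n4.lim = false  [terminal]
9. n5.idx = true  [terminal]
10. n3.pre = 27  [27]
11. n3.fin = "mxnpz"  ["m" ++ B.cnt]
12. n6.cnt = "zpz"  ["z" ++ B₀.depth]
13. n6.depth = "mxnpzu"  [B₁.fin ++ "u"]
14. n7.mk = -8  [terminal]
15. n8.idx = true  [terminal]
16. n9.lim = true  [terminal]
17. n6.pre = 9  [h.mk + 17]
18. n6.fin = "pmxnpzu"  ["p" ++ B.depth]
19. n10.cnt = "yxn"  ["y" ++ B₀.cnt]
20. n10.depth = "kpz"  ["k" ++ B₀.depth]
21. n11.idx = true  [terminal]
22. n12.idx = false  [terminal]
23. n10.pre = 11  [len(B.depth) + 8]
24. n10.fin = "kpzyxn"  [B.depth ++ B.cnt]
25. n2.pre = 6  [B₂.pre - 3]
26. n2.fin = "pq"  ["pq"]
27. n15.idx = false  [terminal]
28. n14.env = 20  [20]
29. n14.lim = 22  [22]
30. n14.key = 24  [24]
31. n14.cnt = -4  [-4]
32. n16.cnt = "zv"  ["zv"]
33. n16.depth = "rw"  ["rw"]
34. n17.mk = 8  [terminal]
35. n18.mk = 3  [terminal]
36. n19.mk = 19  [terminal]
37. n16.pre = 16  [h₁.mk + 13]
38. n16.fin = "wzv"  ["w" ++ B.cnt]
39. n13.env = -3  [S₁.env + B.pre - 39]
40. n13.lim = 8  [len(B.fin) + 5]
41. n13.key = 13  [S₁.cnt + 17]
42. n13.cnt = 2  [len(B.fin) - 1]
43. n1.env = true  [true]
44. n20.idx = true  [terminal]
45. n0.env = 25  [25]
46. n0.lim = 3  [3]
47. n0.key = 1  [1]
48. n0.cnt = 25  [25]

"pmxnpzu"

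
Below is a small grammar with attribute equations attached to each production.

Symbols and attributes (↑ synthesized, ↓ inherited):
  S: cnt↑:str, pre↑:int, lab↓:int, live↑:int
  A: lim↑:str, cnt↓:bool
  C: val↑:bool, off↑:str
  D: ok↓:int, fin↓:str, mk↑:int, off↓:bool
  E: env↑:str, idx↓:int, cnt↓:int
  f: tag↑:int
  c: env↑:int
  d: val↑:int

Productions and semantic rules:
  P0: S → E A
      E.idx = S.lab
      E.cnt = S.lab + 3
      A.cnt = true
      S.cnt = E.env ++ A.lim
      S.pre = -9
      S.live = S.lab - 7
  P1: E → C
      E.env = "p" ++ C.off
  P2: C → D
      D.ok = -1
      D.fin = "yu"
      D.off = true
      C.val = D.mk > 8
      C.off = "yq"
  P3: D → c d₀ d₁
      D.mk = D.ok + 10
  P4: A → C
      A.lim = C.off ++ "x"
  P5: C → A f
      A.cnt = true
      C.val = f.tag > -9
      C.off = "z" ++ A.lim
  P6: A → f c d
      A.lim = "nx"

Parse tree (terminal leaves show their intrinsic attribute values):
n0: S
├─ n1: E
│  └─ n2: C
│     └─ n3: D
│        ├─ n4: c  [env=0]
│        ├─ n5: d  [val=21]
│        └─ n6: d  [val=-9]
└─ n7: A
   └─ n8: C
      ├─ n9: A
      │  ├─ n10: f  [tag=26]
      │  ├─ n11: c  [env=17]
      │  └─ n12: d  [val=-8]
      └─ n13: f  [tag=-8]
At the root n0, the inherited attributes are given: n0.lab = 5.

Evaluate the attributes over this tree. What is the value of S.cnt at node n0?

"pyqznxx"

1. n0.lab = 5  [given at root]
2. n1.idx = 5  [S.lab]
3. n1.cnt = 8  [S.lab + 3]
4. n3.ok = -1  [-1]
5. n3.fin = "yu"  ["yu"]
6. n3.off = true  [true]
7. n4.env = 0  [terminal]
8. n5.val = 21  [terminal]
9. n6.val = -9  [terminal]
10. n3.mk = 9  [D.ok + 10]
11. n2.val = true  [D.mk > 8]
12. n2.off = "yq"  ["yq"]
13. n1.env = "pyq"  ["p" ++ C.off]
14. n7.cnt = true  [true]
15. n9.cnt = true  [true]
16. n10.tag = 26  [terminal]
17. n11.env = 17  [terminal]
18. n12.val = -8  [terminal]
19. n9.lim = "nx"  ["nx"]
20. n13.tag = -8  [terminal]
21. n8.val = true  [f.tag > -9]
22. n8.off = "znx"  ["z" ++ A.lim]
23. n7.lim = "znxx"  [C.off ++ "x"]
24. n0.cnt = "pyqznxx"  [E.env ++ A.lim]
25. n0.pre = -9  [-9]
26. n0.live = -2  [S.lab - 7]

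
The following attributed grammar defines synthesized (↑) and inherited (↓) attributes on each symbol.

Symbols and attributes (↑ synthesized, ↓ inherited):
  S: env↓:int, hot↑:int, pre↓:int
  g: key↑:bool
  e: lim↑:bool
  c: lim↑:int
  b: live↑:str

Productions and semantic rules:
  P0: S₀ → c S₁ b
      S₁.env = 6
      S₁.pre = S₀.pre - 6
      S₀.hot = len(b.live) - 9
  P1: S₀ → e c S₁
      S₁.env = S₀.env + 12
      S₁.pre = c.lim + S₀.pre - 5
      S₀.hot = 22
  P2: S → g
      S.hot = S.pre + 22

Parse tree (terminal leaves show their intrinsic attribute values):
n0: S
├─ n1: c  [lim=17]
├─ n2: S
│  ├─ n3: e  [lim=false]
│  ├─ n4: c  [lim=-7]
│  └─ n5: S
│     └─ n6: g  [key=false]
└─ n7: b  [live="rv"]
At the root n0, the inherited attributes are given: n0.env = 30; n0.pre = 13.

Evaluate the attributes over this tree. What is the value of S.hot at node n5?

17

1. n0.env = 30  [given at root]
2. n0.pre = 13  [given at root]
3. n1.lim = 17  [terminal]
4. n2.env = 6  [6]
5. n2.pre = 7  [S₀.pre - 6]
6. n3.lim = false  [terminal]
7. n4.lim = -7  [terminal]
8. n5.env = 18  [S₀.env + 12]
9. n5.pre = -5  [c.lim + S₀.pre - 5]
10. n6.key = false  [terminal]
11. n5.hot = 17  [S.pre + 22]
12. n2.hot = 22  [22]
13. n7.live = "rv"  [terminal]
14. n0.hot = -7  [len(b.live) - 9]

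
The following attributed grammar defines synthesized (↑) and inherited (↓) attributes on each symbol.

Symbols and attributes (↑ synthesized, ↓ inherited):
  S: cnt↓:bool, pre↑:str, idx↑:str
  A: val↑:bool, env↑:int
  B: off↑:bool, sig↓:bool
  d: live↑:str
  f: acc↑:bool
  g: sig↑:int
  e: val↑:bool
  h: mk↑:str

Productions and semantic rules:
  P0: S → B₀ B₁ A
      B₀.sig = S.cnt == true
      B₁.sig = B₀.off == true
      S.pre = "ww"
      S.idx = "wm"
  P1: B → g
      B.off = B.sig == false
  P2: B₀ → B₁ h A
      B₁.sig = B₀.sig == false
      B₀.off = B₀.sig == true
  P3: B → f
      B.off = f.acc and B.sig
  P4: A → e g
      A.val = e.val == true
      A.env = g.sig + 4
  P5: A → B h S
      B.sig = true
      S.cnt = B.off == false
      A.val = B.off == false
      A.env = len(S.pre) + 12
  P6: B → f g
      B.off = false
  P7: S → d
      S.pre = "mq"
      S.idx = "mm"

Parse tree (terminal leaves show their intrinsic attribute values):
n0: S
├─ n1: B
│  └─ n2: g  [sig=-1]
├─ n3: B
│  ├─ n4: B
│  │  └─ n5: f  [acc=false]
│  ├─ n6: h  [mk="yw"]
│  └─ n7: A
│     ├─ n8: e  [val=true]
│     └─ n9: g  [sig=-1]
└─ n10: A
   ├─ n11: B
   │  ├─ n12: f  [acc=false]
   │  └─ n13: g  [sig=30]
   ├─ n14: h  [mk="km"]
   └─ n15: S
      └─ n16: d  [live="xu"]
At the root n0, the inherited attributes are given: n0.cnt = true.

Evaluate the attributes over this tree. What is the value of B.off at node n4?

false

1. n0.cnt = true  [given at root]
2. n1.sig = true  [S.cnt == true]
3. n2.sig = -1  [terminal]
4. n1.off = false  [B.sig == false]
5. n3.sig = false  [B₀.off == true]
6. n4.sig = true  [B₀.sig == false]
7. n5.acc = false  [terminal]
8. n4.off = false  [f.acc and B.sig]
9. n6.mk = "yw"  [terminal]
10. n8.val = true  [terminal]
11. n9.sig = -1  [terminal]
12. n7.val = true  [e.val == true]
13. n7.env = 3  [g.sig + 4]
14. n3.off = false  [B₀.sig == true]
15. n11.sig = true  [true]
16. n12.acc = false  [terminal]
17. n13.sig = 30  [terminal]
18. n11.off = false  [false]
19. n14.mk = "km"  [terminal]
20. n15.cnt = true  [B.off == false]
21. n16.live = "xu"  [terminal]
22. n15.pre = "mq"  ["mq"]
23. n15.idx = "mm"  ["mm"]
24. n10.val = true  [B.off == false]
25. n10.env = 14  [len(S.pre) + 12]
26. n0.pre = "ww"  ["ww"]
27. n0.idx = "wm"  ["wm"]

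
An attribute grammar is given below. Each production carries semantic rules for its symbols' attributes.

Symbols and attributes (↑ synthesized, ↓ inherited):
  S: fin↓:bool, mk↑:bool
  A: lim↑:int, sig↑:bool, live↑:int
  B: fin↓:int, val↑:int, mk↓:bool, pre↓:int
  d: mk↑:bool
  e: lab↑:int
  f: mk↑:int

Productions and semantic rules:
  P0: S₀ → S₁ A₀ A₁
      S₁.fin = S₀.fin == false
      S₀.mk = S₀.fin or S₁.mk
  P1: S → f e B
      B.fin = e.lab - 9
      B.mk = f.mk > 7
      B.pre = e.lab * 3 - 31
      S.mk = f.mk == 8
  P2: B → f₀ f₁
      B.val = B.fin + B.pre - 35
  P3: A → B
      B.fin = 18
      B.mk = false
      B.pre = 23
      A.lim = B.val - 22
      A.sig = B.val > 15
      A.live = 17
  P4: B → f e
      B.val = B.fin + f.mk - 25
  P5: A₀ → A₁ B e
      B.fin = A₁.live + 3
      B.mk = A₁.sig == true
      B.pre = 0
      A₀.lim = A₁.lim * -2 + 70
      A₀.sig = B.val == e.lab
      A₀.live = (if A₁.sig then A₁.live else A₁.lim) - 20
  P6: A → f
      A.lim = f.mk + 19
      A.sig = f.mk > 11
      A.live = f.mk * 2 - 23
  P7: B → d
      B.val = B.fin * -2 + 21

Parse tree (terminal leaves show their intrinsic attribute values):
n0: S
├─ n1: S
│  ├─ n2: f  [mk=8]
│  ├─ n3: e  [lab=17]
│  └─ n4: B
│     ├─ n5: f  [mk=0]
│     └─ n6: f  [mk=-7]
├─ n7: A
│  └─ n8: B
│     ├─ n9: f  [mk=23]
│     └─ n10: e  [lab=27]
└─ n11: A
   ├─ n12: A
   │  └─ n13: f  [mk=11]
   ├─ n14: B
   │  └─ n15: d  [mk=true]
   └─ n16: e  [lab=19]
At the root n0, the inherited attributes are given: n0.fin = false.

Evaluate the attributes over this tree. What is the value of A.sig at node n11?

false

1. n0.fin = false  [given at root]
2. n1.fin = true  [S₀.fin == false]
3. n2.mk = 8  [terminal]
4. n3.lab = 17  [terminal]
5. n4.fin = 8  [e.lab - 9]
6. n4.mk = true  [f.mk > 7]
7. n4.pre = 20  [e.lab * 3 - 31]
8. n5.mk = 0  [terminal]
9. n6.mk = -7  [terminal]
10. n4.val = -7  [B.fin + B.pre - 35]
11. n1.mk = true  [f.mk == 8]
12. n8.fin = 18  [18]
13. n8.mk = false  [false]
14. n8.pre = 23  [23]
15. n9.mk = 23  [terminal]
16. n10.lab = 27  [terminal]
17. n8.val = 16  [B.fin + f.mk - 25]
18. n7.lim = -6  [B.val - 22]
19. n7.sig = true  [B.val > 15]
20. n7.live = 17  [17]
21. n13.mk = 11  [terminal]
22. n12.lim = 30  [f.mk + 19]
23. n12.sig = false  [f.mk > 11]
24. n12.live = -1  [f.mk * 2 - 23]
25. n14.fin = 2  [A₁.live + 3]
26. n14.mk = false  [A₁.sig == true]
27. n14.pre = 0  [0]
28. n15.mk = true  [terminal]
29. n14.val = 17  [B.fin * -2 + 21]
30. n16.lab = 19  [terminal]
31. n11.lim = 10  [A₁.lim * -2 + 70]
32. n11.sig = false  [B.val == e.lab]
33. n11.live = 10  [(if A₁.sig then A₁.live else A₁.lim) - 20]
34. n0.mk = true  [S₀.fin or S₁.mk]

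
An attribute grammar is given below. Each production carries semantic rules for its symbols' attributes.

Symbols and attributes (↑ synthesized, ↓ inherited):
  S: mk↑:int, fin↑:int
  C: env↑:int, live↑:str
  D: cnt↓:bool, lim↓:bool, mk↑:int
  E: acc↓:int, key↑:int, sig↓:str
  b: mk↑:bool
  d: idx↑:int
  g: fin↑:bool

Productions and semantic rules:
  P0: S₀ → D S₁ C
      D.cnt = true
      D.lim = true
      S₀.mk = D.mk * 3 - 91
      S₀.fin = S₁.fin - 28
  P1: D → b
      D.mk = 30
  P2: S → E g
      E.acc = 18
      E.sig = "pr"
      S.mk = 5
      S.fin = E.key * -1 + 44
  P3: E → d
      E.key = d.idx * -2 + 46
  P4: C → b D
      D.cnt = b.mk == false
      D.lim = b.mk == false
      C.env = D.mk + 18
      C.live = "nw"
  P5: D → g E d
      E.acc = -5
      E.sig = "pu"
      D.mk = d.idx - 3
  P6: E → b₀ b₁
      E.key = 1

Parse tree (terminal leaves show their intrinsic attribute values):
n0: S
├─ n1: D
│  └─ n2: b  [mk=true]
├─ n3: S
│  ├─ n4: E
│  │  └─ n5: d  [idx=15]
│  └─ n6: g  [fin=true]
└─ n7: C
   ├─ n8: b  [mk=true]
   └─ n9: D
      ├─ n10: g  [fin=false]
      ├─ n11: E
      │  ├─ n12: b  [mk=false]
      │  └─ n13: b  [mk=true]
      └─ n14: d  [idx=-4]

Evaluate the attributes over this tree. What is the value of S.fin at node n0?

0

1. n1.cnt = true  [true]
2. n1.lim = true  [true]
3. n2.mk = true  [terminal]
4. n1.mk = 30  [30]
5. n4.acc = 18  [18]
6. n4.sig = "pr"  ["pr"]
7. n5.idx = 15  [terminal]
8. n4.key = 16  [d.idx * -2 + 46]
9. n6.fin = true  [terminal]
10. n3.mk = 5  [5]
11. n3.fin = 28  [E.key * -1 + 44]
12. n8.mk = true  [terminal]
13. n9.cnt = false  [b.mk == false]
14. n9.lim = false  [b.mk == false]
15. n10.fin = false  [terminal]
16. n11.acc = -5  [-5]
17. n11.sig = "pu"  ["pu"]
18. n12.mk = false  [terminal]
19. n13.mk = true  [terminal]
20. n11.key = 1  [1]
21. n14.idx = -4  [terminal]
22. n9.mk = -7  [d.idx - 3]
23. n7.env = 11  [D.mk + 18]
24. n7.live = "nw"  ["nw"]
25. n0.mk = -1  [D.mk * 3 - 91]
26. n0.fin = 0  [S₁.fin - 28]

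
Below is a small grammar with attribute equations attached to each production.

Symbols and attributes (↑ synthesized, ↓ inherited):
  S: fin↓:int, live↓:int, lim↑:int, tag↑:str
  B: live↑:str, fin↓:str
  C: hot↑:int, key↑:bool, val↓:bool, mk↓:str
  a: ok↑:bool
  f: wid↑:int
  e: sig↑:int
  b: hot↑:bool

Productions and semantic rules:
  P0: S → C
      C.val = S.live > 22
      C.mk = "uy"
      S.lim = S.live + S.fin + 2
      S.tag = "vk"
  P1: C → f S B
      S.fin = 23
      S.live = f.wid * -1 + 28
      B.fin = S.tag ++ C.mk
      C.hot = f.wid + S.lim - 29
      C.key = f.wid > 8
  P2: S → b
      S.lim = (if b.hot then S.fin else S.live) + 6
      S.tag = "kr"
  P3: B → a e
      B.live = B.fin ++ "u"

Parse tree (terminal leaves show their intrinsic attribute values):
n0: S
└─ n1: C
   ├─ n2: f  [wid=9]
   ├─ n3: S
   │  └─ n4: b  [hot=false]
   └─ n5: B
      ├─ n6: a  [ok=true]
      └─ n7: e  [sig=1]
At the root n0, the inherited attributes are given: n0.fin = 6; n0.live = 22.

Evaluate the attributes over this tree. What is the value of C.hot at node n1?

5

1. n0.fin = 6  [given at root]
2. n0.live = 22  [given at root]
3. n1.val = false  [S.live > 22]
4. n1.mk = "uy"  ["uy"]
5. n2.wid = 9  [terminal]
6. n3.fin = 23  [23]
7. n3.live = 19  [f.wid * -1 + 28]
8. n4.hot = false  [terminal]
9. n3.lim = 25  [(if b.hot then S.fin else S.live) + 6]
10. n3.tag = "kr"  ["kr"]
11. n5.fin = "kruy"  [S.tag ++ C.mk]
12. n6.ok = true  [terminal]
13. n7.sig = 1  [terminal]
14. n5.live = "kruyu"  [B.fin ++ "u"]
15. n1.hot = 5  [f.wid + S.lim - 29]
16. n1.key = true  [f.wid > 8]
17. n0.lim = 30  [S.live + S.fin + 2]
18. n0.tag = "vk"  ["vk"]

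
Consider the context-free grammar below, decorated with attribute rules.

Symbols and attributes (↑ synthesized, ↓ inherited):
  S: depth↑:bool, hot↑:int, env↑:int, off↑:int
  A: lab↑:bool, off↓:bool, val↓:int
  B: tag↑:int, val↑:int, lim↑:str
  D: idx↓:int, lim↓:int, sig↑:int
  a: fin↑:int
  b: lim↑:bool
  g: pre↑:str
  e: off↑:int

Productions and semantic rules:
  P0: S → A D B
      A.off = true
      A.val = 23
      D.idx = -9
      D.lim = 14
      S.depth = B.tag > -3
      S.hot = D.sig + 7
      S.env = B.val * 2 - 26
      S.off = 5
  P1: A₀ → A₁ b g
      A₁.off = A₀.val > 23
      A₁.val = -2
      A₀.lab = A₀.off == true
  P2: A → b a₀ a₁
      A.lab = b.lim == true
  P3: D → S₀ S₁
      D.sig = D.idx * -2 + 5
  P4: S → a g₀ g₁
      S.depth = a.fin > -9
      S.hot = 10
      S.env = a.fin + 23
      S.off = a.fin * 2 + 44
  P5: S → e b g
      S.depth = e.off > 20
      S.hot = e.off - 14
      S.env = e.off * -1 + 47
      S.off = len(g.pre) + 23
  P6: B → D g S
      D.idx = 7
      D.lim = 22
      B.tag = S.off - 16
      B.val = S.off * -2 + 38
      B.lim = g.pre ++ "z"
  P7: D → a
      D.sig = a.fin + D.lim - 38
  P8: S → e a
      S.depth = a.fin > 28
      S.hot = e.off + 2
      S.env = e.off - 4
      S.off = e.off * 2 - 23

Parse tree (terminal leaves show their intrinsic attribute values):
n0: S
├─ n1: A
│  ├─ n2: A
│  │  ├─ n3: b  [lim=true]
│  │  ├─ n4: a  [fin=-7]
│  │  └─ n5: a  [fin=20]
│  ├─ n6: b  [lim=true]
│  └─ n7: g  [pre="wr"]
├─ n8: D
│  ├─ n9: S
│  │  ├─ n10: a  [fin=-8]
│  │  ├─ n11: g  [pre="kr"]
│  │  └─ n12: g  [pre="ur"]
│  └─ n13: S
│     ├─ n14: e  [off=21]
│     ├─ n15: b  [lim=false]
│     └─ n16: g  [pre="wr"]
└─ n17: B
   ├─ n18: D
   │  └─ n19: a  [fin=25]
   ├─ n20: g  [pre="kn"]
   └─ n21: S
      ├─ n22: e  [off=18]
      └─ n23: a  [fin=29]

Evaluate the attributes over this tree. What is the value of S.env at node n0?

-2

1. n1.off = true  [true]
2. n1.val = 23  [23]
3. n2.off = false  [A₀.val > 23]
4. n2.val = -2  [-2]
5. n3.lim = true  [terminal]
6. n4.fin = -7  [terminal]
7. n5.fin = 20  [terminal]
8. n2.lab = true  [b.lim == true]
9. n6.lim = true  [terminal]
10. n7.pre = "wr"  [terminal]
11. n1.lab = true  [A₀.off == true]
12. n8.idx = -9  [-9]
13. n8.lim = 14  [14]
14. n10.fin = -8  [terminal]
15. n11.pre = "kr"  [terminal]
16. n12.pre = "ur"  [terminal]
17. n9.depth = true  [a.fin > -9]
18. n9.hot = 10  [10]
19. n9.env = 15  [a.fin + 23]
20. n9.off = 28  [a.fin * 2 + 44]
21. n14.off = 21  [terminal]
22. n15.lim = false  [terminal]
23. n16.pre = "wr"  [terminal]
24. n13.depth = true  [e.off > 20]
25. n13.hot = 7  [e.off - 14]
26. n13.env = 26  [e.off * -1 + 47]
27. n13.off = 25  [len(g.pre) + 23]
28. n8.sig = 23  [D.idx * -2 + 5]
29. n18.idx = 7  [7]
30. n18.lim = 22  [22]
31. n19.fin = 25  [terminal]
32. n18.sig = 9  [a.fin + D.lim - 38]
33. n20.pre = "kn"  [terminal]
34. n22.off = 18  [terminal]
35. n23.fin = 29  [terminal]
36. n21.depth = true  [a.fin > 28]
37. n21.hot = 20  [e.off + 2]
38. n21.env = 14  [e.off - 4]
39. n21.off = 13  [e.off * 2 - 23]
40. n17.tag = -3  [S.off - 16]
41. n17.val = 12  [S.off * -2 + 38]
42. n17.lim = "knz"  [g.pre ++ "z"]
43. n0.depth = false  [B.tag > -3]
44. n0.hot = 30  [D.sig + 7]
45. n0.env = -2  [B.val * 2 - 26]
46. n0.off = 5  [5]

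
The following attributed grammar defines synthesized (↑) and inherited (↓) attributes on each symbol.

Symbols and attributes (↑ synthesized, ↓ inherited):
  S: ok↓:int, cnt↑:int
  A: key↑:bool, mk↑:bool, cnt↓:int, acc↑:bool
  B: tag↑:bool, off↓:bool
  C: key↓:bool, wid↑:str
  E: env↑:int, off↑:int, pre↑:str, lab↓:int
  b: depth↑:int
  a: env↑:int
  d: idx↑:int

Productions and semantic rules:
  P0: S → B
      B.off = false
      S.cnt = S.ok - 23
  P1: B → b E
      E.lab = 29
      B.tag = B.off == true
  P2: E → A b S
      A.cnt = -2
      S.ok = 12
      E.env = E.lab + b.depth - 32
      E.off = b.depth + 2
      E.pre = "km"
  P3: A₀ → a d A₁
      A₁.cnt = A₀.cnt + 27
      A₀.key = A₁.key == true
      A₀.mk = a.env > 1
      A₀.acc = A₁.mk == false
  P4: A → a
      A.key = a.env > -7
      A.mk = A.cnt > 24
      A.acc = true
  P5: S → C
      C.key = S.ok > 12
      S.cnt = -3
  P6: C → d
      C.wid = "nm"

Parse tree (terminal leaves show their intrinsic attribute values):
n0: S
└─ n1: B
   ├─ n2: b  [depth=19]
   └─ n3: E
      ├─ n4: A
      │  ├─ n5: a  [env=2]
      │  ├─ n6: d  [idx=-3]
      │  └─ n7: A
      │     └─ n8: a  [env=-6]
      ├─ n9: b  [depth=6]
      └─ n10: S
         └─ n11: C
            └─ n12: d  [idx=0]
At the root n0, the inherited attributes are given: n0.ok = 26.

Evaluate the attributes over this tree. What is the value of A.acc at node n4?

false

1. n0.ok = 26  [given at root]
2. n1.off = false  [false]
3. n2.depth = 19  [terminal]
4. n3.lab = 29  [29]
5. n4.cnt = -2  [-2]
6. n5.env = 2  [terminal]
7. n6.idx = -3  [terminal]
8. n7.cnt = 25  [A₀.cnt + 27]
9. n8.env = -6  [terminal]
10. n7.key = true  [a.env > -7]
11. n7.mk = true  [A.cnt > 24]
12. n7.acc = true  [true]
13. n4.key = true  [A₁.key == true]
14. n4.mk = true  [a.env > 1]
15. n4.acc = false  [A₁.mk == false]
16. n9.depth = 6  [terminal]
17. n10.ok = 12  [12]
18. n11.key = false  [S.ok > 12]
19. n12.idx = 0  [terminal]
20. n11.wid = "nm"  ["nm"]
21. n10.cnt = -3  [-3]
22. n3.env = 3  [E.lab + b.depth - 32]
23. n3.off = 8  [b.depth + 2]
24. n3.pre = "km"  ["km"]
25. n1.tag = false  [B.off == true]
26. n0.cnt = 3  [S.ok - 23]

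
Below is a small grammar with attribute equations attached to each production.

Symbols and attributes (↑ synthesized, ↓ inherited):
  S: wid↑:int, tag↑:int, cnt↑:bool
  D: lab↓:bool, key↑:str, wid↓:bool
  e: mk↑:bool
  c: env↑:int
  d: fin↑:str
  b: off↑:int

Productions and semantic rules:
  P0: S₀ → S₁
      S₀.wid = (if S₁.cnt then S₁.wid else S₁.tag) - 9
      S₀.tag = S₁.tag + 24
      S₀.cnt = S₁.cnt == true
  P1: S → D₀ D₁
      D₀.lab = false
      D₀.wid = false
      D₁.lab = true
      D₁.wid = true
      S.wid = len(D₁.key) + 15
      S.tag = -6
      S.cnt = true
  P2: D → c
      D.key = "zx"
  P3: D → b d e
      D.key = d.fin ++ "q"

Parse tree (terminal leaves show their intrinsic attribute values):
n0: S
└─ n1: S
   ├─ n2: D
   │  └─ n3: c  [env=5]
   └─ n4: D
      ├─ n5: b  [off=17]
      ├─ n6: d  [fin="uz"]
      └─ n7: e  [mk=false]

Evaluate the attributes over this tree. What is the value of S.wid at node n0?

9

1. n2.lab = false  [false]
2. n2.wid = false  [false]
3. n3.env = 5  [terminal]
4. n2.key = "zx"  ["zx"]
5. n4.lab = true  [true]
6. n4.wid = true  [true]
7. n5.off = 17  [terminal]
8. n6.fin = "uz"  [terminal]
9. n7.mk = false  [terminal]
10. n4.key = "uzq"  [d.fin ++ "q"]
11. n1.wid = 18  [len(D₁.key) + 15]
12. n1.tag = -6  [-6]
13. n1.cnt = true  [true]
14. n0.wid = 9  [(if S₁.cnt then S₁.wid else S₁.tag) - 9]
15. n0.tag = 18  [S₁.tag + 24]
16. n0.cnt = true  [S₁.cnt == true]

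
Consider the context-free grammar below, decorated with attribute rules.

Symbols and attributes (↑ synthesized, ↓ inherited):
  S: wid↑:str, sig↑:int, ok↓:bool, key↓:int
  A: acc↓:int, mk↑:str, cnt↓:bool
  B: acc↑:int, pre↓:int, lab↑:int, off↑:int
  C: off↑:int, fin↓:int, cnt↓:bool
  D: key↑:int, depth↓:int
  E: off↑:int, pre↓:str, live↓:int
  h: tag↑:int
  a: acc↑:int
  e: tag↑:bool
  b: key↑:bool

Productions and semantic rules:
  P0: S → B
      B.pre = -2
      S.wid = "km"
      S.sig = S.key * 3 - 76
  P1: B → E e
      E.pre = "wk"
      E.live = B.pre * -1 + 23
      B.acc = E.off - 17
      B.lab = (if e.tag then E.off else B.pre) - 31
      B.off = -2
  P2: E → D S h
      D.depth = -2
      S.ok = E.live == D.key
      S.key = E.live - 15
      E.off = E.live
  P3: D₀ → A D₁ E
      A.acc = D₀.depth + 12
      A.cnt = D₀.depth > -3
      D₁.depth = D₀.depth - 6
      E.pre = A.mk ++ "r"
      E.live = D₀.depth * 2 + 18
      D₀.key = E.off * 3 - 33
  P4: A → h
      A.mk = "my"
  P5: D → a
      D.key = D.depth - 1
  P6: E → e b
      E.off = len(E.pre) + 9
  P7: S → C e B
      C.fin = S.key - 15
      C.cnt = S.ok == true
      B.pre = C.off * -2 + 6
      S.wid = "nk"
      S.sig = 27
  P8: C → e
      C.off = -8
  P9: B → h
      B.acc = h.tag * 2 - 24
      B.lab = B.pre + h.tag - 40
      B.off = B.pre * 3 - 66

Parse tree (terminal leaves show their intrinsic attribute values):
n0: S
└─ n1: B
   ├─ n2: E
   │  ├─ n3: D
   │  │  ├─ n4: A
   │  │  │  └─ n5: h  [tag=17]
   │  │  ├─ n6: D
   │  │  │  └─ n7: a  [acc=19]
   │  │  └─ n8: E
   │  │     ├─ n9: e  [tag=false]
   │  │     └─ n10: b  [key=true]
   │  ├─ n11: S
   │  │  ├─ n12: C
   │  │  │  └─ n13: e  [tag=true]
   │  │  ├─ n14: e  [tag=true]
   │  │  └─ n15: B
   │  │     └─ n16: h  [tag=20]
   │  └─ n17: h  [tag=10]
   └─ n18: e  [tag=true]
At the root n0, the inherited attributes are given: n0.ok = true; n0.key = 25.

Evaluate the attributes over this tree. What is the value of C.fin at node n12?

-5

1. n0.ok = true  [given at root]
2. n0.key = 25  [given at root]
3. n1.pre = -2  [-2]
4. n2.pre = "wk"  ["wk"]
5. n2.live = 25  [B.pre * -1 + 23]
6. n3.depth = -2  [-2]
7. n4.acc = 10  [D₀.depth + 12]
8. n4.cnt = true  [D₀.depth > -3]
9. n5.tag = 17  [terminal]
10. n4.mk = "my"  ["my"]
11. n6.depth = -8  [D₀.depth - 6]
12. n7.acc = 19  [terminal]
13. n6.key = -9  [D.depth - 1]
14. n8.pre = "myr"  [A.mk ++ "r"]
15. n8.live = 14  [D₀.depth * 2 + 18]
16. n9.tag = false  [terminal]
17. n10.key = true  [terminal]
18. n8.off = 12  [len(E.pre) + 9]
19. n3.key = 3  [E.off * 3 - 33]
20. n11.ok = false  [E.live == D.key]
21. n11.key = 10  [E.live - 15]
22. n12.fin = -5  [S.key - 15]
23. n12.cnt = false  [S.ok == true]
24. n13.tag = true  [terminal]
25. n12.off = -8  [-8]
26. n14.tag = true  [terminal]
27. n15.pre = 22  [C.off * -2 + 6]
28. n16.tag = 20  [terminal]
29. n15.acc = 16  [h.tag * 2 - 24]
30. n15.lab = 2  [B.pre + h.tag - 40]
31. n15.off = 0  [B.pre * 3 - 66]
32. n11.wid = "nk"  ["nk"]
33. n11.sig = 27  [27]
34. n17.tag = 10  [terminal]
35. n2.off = 25  [E.live]
36. n18.tag = true  [terminal]
37. n1.acc = 8  [E.off - 17]
38. n1.lab = -6  [(if e.tag then E.off else B.pre) - 31]
39. n1.off = -2  [-2]
40. n0.wid = "km"  ["km"]
41. n0.sig = -1  [S.key * 3 - 76]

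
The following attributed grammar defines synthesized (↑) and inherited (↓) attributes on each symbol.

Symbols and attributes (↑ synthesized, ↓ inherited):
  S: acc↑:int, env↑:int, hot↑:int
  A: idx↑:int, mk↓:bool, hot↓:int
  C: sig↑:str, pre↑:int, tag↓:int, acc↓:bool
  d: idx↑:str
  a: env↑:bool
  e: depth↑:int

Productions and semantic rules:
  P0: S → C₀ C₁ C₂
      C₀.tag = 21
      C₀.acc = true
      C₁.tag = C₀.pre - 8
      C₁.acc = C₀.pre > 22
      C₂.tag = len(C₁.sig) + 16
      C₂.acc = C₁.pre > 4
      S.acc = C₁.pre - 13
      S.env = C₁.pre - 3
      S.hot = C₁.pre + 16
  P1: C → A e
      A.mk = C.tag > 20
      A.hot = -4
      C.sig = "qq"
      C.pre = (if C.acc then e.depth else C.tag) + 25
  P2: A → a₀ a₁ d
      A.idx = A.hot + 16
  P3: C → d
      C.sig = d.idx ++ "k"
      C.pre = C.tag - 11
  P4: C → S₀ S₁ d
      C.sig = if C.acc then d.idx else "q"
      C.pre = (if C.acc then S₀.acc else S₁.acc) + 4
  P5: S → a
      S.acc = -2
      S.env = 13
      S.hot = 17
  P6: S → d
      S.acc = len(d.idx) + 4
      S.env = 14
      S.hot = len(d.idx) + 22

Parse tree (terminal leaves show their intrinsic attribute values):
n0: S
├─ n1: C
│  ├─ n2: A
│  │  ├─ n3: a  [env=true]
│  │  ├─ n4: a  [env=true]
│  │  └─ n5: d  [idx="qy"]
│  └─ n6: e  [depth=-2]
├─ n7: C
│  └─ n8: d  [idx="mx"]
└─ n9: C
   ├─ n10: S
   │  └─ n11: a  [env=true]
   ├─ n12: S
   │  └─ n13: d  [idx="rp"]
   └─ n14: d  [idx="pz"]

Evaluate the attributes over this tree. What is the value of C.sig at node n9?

1. n1.tag = 21  [21]
2. n1.acc = true  [true]
3. n2.mk = true  [C.tag > 20]
4. n2.hot = -4  [-4]
5. n3.env = true  [terminal]
6. n4.env = true  [terminal]
7. n5.idx = "qy"  [terminal]
8. n2.idx = 12  [A.hot + 16]
9. n6.depth = -2  [terminal]
10. n1.sig = "qq"  ["qq"]
11. n1.pre = 23  [(if C.acc then e.depth else C.tag) + 25]
12. n7.tag = 15  [C₀.pre - 8]
13. n7.acc = true  [C₀.pre > 22]
14. n8.idx = "mx"  [terminal]
15. n7.sig = "mxk"  [d.idx ++ "k"]
16. n7.pre = 4  [C.tag - 11]
17. n9.tag = 19  [len(C₁.sig) + 16]
18. n9.acc = false  [C₁.pre > 4]
19. n11.env = true  [terminal]
20. n10.acc = -2  [-2]
21. n10.env = 13  [13]
22. n10.hot = 17  [17]
23. n13.idx = "rp"  [terminal]
24. n12.acc = 6  [len(d.idx) + 4]
25. n12.env = 14  [14]
26. n12.hot = 24  [len(d.idx) + 22]
27. n14.idx = "pz"  [terminal]
28. n9.sig = "q"  [if C.acc then d.idx else "q"]
29. n9.pre = 10  [(if C.acc then S₀.acc else S₁.acc) + 4]
30. n0.acc = -9  [C₁.pre - 13]
31. n0.env = 1  [C₁.pre - 3]
32. n0.hot = 20  [C₁.pre + 16]

"q"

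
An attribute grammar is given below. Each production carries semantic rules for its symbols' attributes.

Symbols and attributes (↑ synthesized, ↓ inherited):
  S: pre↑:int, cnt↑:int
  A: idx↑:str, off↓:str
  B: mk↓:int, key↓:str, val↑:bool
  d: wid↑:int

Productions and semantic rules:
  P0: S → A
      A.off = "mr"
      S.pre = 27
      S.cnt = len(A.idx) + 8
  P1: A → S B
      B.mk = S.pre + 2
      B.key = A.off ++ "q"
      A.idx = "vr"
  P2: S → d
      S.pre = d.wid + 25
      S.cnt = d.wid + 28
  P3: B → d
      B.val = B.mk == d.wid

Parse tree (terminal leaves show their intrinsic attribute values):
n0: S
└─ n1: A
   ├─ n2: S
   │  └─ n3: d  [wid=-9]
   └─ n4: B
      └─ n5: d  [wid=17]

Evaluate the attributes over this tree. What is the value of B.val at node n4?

false

1. n1.off = "mr"  ["mr"]
2. n3.wid = -9  [terminal]
3. n2.pre = 16  [d.wid + 25]
4. n2.cnt = 19  [d.wid + 28]
5. n4.mk = 18  [S.pre + 2]
6. n4.key = "mrq"  [A.off ++ "q"]
7. n5.wid = 17  [terminal]
8. n4.val = false  [B.mk == d.wid]
9. n1.idx = "vr"  ["vr"]
10. n0.pre = 27  [27]
11. n0.cnt = 10  [len(A.idx) + 8]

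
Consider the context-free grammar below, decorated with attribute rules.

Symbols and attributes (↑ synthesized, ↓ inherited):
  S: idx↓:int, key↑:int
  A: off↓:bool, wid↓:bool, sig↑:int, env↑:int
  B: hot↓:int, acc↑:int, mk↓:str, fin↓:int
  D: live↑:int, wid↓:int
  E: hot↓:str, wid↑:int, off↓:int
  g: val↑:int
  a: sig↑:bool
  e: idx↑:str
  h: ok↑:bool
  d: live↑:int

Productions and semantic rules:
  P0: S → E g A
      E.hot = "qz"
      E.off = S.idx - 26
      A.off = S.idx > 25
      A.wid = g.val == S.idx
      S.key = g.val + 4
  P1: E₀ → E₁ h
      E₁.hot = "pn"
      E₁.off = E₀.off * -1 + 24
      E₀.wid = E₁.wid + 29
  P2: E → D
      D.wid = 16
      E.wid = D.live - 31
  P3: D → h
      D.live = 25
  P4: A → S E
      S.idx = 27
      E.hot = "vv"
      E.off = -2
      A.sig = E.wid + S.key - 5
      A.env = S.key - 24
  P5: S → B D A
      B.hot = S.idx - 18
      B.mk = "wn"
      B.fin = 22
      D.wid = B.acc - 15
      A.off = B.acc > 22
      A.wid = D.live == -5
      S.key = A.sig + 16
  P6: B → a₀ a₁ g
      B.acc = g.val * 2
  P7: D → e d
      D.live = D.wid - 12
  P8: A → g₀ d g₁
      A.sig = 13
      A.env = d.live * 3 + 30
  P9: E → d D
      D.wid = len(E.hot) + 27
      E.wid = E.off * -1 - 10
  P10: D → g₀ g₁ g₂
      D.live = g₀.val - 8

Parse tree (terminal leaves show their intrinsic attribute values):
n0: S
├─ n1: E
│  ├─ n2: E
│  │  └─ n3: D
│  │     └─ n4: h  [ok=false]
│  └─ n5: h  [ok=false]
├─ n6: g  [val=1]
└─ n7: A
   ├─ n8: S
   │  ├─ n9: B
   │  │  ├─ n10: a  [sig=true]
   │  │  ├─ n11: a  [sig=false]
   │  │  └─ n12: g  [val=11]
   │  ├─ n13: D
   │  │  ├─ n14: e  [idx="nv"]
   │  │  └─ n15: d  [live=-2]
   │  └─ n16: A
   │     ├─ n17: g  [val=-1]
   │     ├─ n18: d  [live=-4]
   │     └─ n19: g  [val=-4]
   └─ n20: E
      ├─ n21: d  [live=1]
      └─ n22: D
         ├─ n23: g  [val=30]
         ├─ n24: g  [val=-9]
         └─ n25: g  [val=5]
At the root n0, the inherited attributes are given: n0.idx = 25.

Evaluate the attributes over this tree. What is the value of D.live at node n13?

-5

1. n0.idx = 25  [given at root]
2. n1.hot = "qz"  ["qz"]
3. n1.off = -1  [S.idx - 26]
4. n2.hot = "pn"  ["pn"]
5. n2.off = 25  [E₀.off * -1 + 24]
6. n3.wid = 16  [16]
7. n4.ok = false  [terminal]
8. n3.live = 25  [25]
9. n2.wid = -6  [D.live - 31]
10. n5.ok = false  [terminal]
11. n1.wid = 23  [E₁.wid + 29]
12. n6.val = 1  [terminal]
13. n7.off = false  [S.idx > 25]
14. n7.wid = false  [g.val == S.idx]
15. n8.idx = 27  [27]
16. n9.hot = 9  [S.idx - 18]
17. n9.mk = "wn"  ["wn"]
18. n9.fin = 22  [22]
19. n10.sig = true  [terminal]
20. n11.sig = false  [terminal]
21. n12.val = 11  [terminal]
22. n9.acc = 22  [g.val * 2]
23. n13.wid = 7  [B.acc - 15]
24. n14.idx = "nv"  [terminal]
25. n15.live = -2  [terminal]
26. n13.live = -5  [D.wid - 12]
27. n16.off = false  [B.acc > 22]
28. n16.wid = true  [D.live == -5]
29. n17.val = -1  [terminal]
30. n18.live = -4  [terminal]
31. n19.val = -4  [terminal]
32. n16.sig = 13  [13]
33. n16.env = 18  [d.live * 3 + 30]
34. n8.key = 29  [A.sig + 16]
35. n20.hot = "vv"  ["vv"]
36. n20.off = -2  [-2]
37. n21.live = 1  [terminal]
38. n22.wid = 29  [len(E.hot) + 27]
39. n23.val = 30  [terminal]
40. n24.val = -9  [terminal]
41. n25.val = 5  [terminal]
42. n22.live = 22  [g₀.val - 8]
43. n20.wid = -8  [E.off * -1 - 10]
44. n7.sig = 16  [E.wid + S.key - 5]
45. n7.env = 5  [S.key - 24]
46. n0.key = 5  [g.val + 4]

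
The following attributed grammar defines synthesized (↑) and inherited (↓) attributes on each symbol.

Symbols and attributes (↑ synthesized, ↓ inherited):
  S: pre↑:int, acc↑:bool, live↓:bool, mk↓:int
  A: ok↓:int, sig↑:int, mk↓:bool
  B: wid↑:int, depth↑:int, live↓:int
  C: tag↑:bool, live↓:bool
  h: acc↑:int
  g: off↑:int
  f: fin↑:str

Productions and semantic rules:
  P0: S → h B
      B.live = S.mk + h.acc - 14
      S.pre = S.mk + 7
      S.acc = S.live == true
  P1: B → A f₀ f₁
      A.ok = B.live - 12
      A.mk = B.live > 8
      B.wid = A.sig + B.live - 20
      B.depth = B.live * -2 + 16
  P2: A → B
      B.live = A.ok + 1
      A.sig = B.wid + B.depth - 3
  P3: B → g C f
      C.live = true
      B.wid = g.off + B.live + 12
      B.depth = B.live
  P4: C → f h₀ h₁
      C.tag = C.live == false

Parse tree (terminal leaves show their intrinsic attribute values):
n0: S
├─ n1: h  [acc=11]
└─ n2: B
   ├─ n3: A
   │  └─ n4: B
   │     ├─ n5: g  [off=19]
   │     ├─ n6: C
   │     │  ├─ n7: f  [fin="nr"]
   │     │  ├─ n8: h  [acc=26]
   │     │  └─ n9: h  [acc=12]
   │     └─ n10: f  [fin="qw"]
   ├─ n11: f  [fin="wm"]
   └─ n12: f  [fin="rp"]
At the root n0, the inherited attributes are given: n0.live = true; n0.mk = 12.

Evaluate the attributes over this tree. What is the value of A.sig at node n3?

24

1. n0.live = true  [given at root]
2. n0.mk = 12  [given at root]
3. n1.acc = 11  [terminal]
4. n2.live = 9  [S.mk + h.acc - 14]
5. n3.ok = -3  [B.live - 12]
6. n3.mk = true  [B.live > 8]
7. n4.live = -2  [A.ok + 1]
8. n5.off = 19  [terminal]
9. n6.live = true  [true]
10. n7.fin = "nr"  [terminal]
11. n8.acc = 26  [terminal]
12. n9.acc = 12  [terminal]
13. n6.tag = false  [C.live == false]
14. n10.fin = "qw"  [terminal]
15. n4.wid = 29  [g.off + B.live + 12]
16. n4.depth = -2  [B.live]
17. n3.sig = 24  [B.wid + B.depth - 3]
18. n11.fin = "wm"  [terminal]
19. n12.fin = "rp"  [terminal]
20. n2.wid = 13  [A.sig + B.live - 20]
21. n2.depth = -2  [B.live * -2 + 16]
22. n0.pre = 19  [S.mk + 7]
23. n0.acc = true  [S.live == true]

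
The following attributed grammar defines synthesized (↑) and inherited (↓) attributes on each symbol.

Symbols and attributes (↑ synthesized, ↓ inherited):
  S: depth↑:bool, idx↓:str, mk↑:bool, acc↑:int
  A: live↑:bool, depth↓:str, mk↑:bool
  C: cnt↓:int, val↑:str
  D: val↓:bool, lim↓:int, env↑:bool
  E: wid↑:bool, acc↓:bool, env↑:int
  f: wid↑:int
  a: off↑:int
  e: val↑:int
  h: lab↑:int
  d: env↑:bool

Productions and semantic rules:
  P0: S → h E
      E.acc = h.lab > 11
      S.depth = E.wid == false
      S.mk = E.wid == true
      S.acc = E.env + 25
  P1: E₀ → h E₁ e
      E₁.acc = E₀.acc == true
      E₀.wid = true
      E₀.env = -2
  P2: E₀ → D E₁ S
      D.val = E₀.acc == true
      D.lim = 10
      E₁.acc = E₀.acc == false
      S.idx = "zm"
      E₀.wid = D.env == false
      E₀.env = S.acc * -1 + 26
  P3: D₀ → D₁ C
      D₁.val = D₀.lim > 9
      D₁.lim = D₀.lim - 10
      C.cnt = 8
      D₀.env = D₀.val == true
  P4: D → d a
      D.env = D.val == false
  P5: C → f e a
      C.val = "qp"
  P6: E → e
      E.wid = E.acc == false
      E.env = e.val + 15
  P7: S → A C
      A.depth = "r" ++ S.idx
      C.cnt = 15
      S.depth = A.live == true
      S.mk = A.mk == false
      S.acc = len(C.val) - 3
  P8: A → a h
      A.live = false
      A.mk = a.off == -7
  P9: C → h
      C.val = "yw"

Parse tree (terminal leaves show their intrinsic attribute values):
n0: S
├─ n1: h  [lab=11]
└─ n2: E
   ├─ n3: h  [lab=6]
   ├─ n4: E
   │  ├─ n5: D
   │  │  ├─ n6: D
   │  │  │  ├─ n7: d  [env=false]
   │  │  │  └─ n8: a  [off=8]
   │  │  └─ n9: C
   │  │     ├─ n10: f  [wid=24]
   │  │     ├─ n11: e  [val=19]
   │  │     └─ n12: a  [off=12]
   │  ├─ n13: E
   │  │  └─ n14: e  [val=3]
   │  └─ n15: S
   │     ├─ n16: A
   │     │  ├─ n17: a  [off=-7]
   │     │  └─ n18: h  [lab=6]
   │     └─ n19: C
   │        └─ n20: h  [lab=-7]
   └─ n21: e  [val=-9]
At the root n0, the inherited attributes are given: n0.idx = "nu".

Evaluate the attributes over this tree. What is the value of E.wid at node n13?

false

1. n0.idx = "nu"  [given at root]
2. n1.lab = 11  [terminal]
3. n2.acc = false  [h.lab > 11]
4. n3.lab = 6  [terminal]
5. n4.acc = false  [E₀.acc == true]
6. n5.val = false  [E₀.acc == true]
7. n5.lim = 10  [10]
8. n6.val = true  [D₀.lim > 9]
9. n6.lim = 0  [D₀.lim - 10]
10. n7.env = false  [terminal]
11. n8.off = 8  [terminal]
12. n6.env = false  [D.val == false]
13. n9.cnt = 8  [8]
14. n10.wid = 24  [terminal]
15. n11.val = 19  [terminal]
16. n12.off = 12  [terminal]
17. n9.val = "qp"  ["qp"]
18. n5.env = false  [D₀.val == true]
19. n13.acc = true  [E₀.acc == false]
20. n14.val = 3  [terminal]
21. n13.wid = false  [E.acc == false]
22. n13.env = 18  [e.val + 15]
23. n15.idx = "zm"  ["zm"]
24. n16.depth = "rzm"  ["r" ++ S.idx]
25. n17.off = -7  [terminal]
26. n18.lab = 6  [terminal]
27. n16.live = false  [false]
28. n16.mk = true  [a.off == -7]
29. n19.cnt = 15  [15]
30. n20.lab = -7  [terminal]
31. n19.val = "yw"  ["yw"]
32. n15.depth = false  [A.live == true]
33. n15.mk = false  [A.mk == false]
34. n15.acc = -1  [len(C.val) - 3]
35. n4.wid = true  [D.env == false]
36. n4.env = 27  [S.acc * -1 + 26]
37. n21.val = -9  [terminal]
38. n2.wid = true  [true]
39. n2.env = -2  [-2]
40. n0.depth = false  [E.wid == false]
41. n0.mk = true  [E.wid == true]
42. n0.acc = 23  [E.env + 25]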